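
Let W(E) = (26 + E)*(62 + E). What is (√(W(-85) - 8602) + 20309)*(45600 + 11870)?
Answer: 1167158230 + 172410*I*√805 ≈ 1.1672e+9 + 4.8917e+6*I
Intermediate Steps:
(√(W(-85) - 8602) + 20309)*(45600 + 11870) = (√((1612 + (-85)² + 88*(-85)) - 8602) + 20309)*(45600 + 11870) = (√((1612 + 7225 - 7480) - 8602) + 20309)*57470 = (√(1357 - 8602) + 20309)*57470 = (√(-7245) + 20309)*57470 = (3*I*√805 + 20309)*57470 = (20309 + 3*I*√805)*57470 = 1167158230 + 172410*I*√805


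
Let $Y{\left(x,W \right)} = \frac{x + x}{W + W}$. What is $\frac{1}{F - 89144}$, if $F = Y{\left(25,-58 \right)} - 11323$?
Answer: $- \frac{58}{5827111} \approx -9.9535 \cdot 10^{-6}$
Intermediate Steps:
$Y{\left(x,W \right)} = \frac{x}{W}$ ($Y{\left(x,W \right)} = \frac{2 x}{2 W} = 2 x \frac{1}{2 W} = \frac{x}{W}$)
$F = - \frac{656759}{58}$ ($F = \frac{25}{-58} - 11323 = 25 \left(- \frac{1}{58}\right) - 11323 = - \frac{25}{58} - 11323 = - \frac{656759}{58} \approx -11323.0$)
$\frac{1}{F - 89144} = \frac{1}{- \frac{656759}{58} - 89144} = \frac{1}{- \frac{5827111}{58}} = - \frac{58}{5827111}$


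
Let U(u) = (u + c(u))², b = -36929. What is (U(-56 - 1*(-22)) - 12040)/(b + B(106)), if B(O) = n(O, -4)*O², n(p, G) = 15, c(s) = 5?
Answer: -11199/131611 ≈ -0.085092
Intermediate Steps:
U(u) = (5 + u)² (U(u) = (u + 5)² = (5 + u)²)
B(O) = 15*O²
(U(-56 - 1*(-22)) - 12040)/(b + B(106)) = ((5 + (-56 - 1*(-22)))² - 12040)/(-36929 + 15*106²) = ((5 + (-56 + 22))² - 12040)/(-36929 + 15*11236) = ((5 - 34)² - 12040)/(-36929 + 168540) = ((-29)² - 12040)/131611 = (841 - 12040)*(1/131611) = -11199*1/131611 = -11199/131611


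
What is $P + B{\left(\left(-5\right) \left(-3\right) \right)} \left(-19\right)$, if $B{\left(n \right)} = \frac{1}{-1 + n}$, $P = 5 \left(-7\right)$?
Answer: $- \frac{509}{14} \approx -36.357$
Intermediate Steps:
$P = -35$
$P + B{\left(\left(-5\right) \left(-3\right) \right)} \left(-19\right) = -35 + \frac{1}{-1 - -15} \left(-19\right) = -35 + \frac{1}{-1 + 15} \left(-19\right) = -35 + \frac{1}{14} \left(-19\right) = -35 - \frac{19}{14} = - \frac{509}{14}$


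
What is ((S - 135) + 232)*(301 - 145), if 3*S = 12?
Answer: 15756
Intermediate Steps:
S = 4 (S = (⅓)*12 = 4)
((S - 135) + 232)*(301 - 145) = ((4 - 135) + 232)*(301 - 145) = (-131 + 232)*156 = 101*156 = 15756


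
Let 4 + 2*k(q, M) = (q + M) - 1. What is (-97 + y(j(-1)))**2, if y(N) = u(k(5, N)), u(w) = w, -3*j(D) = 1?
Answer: 339889/36 ≈ 9441.4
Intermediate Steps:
k(q, M) = -5/2 + M/2 + q/2 (k(q, M) = -2 + ((q + M) - 1)/2 = -2 + ((M + q) - 1)/2 = -2 + (-1 + M + q)/2 = -2 + (-1/2 + M/2 + q/2) = -5/2 + M/2 + q/2)
j(D) = -1/3 (j(D) = -1/3*1 = -1/3)
y(N) = N/2 (y(N) = -5/2 + N/2 + (1/2)*5 = -5/2 + N/2 + 5/2 = N/2)
(-97 + y(j(-1)))**2 = (-97 + (1/2)*(-1/3))**2 = (-97 - 1/6)**2 = (-583/6)**2 = 339889/36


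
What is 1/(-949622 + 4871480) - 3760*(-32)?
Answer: 471877954561/3921858 ≈ 1.2032e+5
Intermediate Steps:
1/(-949622 + 4871480) - 3760*(-32) = 1/3921858 + 120320 = 471877954561/3921858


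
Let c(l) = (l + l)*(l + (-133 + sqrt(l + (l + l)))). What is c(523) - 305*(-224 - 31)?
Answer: 485715 + 1046*sqrt(1569) ≈ 5.2715e+5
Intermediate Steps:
c(l) = 2*l*(-133 + l + sqrt(3)*sqrt(l)) (c(l) = (2*l)*(l + (-133 + sqrt(l + 2*l))) = (2*l)*(l + (-133 + sqrt(3*l))) = (2*l)*(l + (-133 + sqrt(3)*sqrt(l))) = (2*l)*(-133 + l + sqrt(3)*sqrt(l)) = 2*l*(-133 + l + sqrt(3)*sqrt(l)))
c(523) - 305*(-224 - 31) = (-266*523 + 2*523**2 + 2*sqrt(3)*523**(3/2)) - 305*(-224 - 31) = (-139118 + 2*273529 + 2*sqrt(3)*(523*sqrt(523))) - 305*(-255) = (-139118 + 547058 + 1046*sqrt(1569)) - 1*(-77775) = (407940 + 1046*sqrt(1569)) + 77775 = 485715 + 1046*sqrt(1569)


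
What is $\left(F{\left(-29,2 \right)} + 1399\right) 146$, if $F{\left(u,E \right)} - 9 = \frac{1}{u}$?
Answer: $\frac{5961326}{29} \approx 2.0556 \cdot 10^{5}$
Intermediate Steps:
$F{\left(u,E \right)} = 9 + \frac{1}{u}$
$\left(F{\left(-29,2 \right)} + 1399\right) 146 = \left(\left(9 + \frac{1}{-29}\right) + 1399\right) 146 = \left(\left(9 - \frac{1}{29}\right) + 1399\right) 146 = \left(\frac{260}{29} + 1399\right) 146 = \frac{40831}{29} \cdot 146 = \frac{5961326}{29}$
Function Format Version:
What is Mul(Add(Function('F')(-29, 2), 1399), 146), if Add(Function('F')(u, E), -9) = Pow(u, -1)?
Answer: Rational(5961326, 29) ≈ 2.0556e+5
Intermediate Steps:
Function('F')(u, E) = Add(9, Pow(u, -1))
Mul(Add(Function('F')(-29, 2), 1399), 146) = Mul(Add(Add(9, Pow(-29, -1)), 1399), 146) = Mul(Add(Add(9, Rational(-1, 29)), 1399), 146) = Mul(Add(Rational(260, 29), 1399), 146) = Mul(Rational(40831, 29), 146) = Rational(5961326, 29)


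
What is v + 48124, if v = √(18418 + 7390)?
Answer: 48124 + 4*√1613 ≈ 48285.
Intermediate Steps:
v = 4*√1613 (v = √25808 = 4*√1613 ≈ 160.65)
v + 48124 = 4*√1613 + 48124 = 48124 + 4*√1613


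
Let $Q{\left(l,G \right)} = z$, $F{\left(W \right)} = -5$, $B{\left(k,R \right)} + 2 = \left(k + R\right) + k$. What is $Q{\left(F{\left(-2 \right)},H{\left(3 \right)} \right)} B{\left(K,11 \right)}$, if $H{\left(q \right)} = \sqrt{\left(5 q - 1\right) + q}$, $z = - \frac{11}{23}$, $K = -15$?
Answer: $\frac{231}{23} \approx 10.043$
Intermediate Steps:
$z = - \frac{11}{23}$ ($z = \left(-11\right) \frac{1}{23} = - \frac{11}{23} \approx -0.47826$)
$B{\left(k,R \right)} = -2 + R + 2 k$ ($B{\left(k,R \right)} = -2 + \left(\left(k + R\right) + k\right) = -2 + \left(\left(R + k\right) + k\right) = -2 + \left(R + 2 k\right) = -2 + R + 2 k$)
$H{\left(q \right)} = \sqrt{-1 + 6 q}$ ($H{\left(q \right)} = \sqrt{\left(-1 + 5 q\right) + q} = \sqrt{-1 + 6 q}$)
$Q{\left(l,G \right)} = - \frac{11}{23}$
$Q{\left(F{\left(-2 \right)},H{\left(3 \right)} \right)} B{\left(K,11 \right)} = - \frac{11 \left(-2 + 11 + 2 \left(-15\right)\right)}{23} = - \frac{11 \left(-2 + 11 - 30\right)}{23} = \left(- \frac{11}{23}\right) \left(-21\right) = \frac{231}{23}$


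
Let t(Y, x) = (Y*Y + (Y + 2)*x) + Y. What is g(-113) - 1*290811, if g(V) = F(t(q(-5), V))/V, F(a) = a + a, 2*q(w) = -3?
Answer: -65723063/226 ≈ -2.9081e+5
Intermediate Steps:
q(w) = -3/2 (q(w) = (½)*(-3) = -3/2)
t(Y, x) = Y + Y² + x*(2 + Y) (t(Y, x) = (Y² + (2 + Y)*x) + Y = (Y² + x*(2 + Y)) + Y = Y + Y² + x*(2 + Y))
F(a) = 2*a
g(V) = (3/2 + V)/V (g(V) = (2*(-3/2 + (-3/2)² + 2*V - 3*V/2))/V = (2*(-3/2 + 9/4 + 2*V - 3*V/2))/V = (2*(¾ + V/2))/V = (3/2 + V)/V)
g(-113) - 1*290811 = (3/2 - 113)/(-113) - 1*290811 = -1/113*(-223/2) - 290811 = 223/226 - 290811 = -65723063/226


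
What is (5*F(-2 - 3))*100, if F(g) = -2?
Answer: -1000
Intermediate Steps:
(5*F(-2 - 3))*100 = (5*(-2))*100 = -10*100 = -1000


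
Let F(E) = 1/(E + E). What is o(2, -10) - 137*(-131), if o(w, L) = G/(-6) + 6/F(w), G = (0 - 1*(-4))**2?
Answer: 53905/3 ≈ 17968.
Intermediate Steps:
F(E) = 1/(2*E)
G = 16 (G = (0 + 4)**2 = 4**2 = 16)
o(w, L) = -8/3 + 12*w (o(w, L) = 16/(-6) + 6/((1/(2*w))) = 16*(-1/6) + 6*(2*w) = -8/3 + 12*w)
o(2, -10) - 137*(-131) = (-8/3 + 12*2) - 137*(-131) = (-8/3 + 24) + 17947 = 64/3 + 17947 = 53905/3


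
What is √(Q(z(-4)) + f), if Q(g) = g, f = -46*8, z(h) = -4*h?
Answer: 4*I*√22 ≈ 18.762*I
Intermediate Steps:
f = -368
√(Q(z(-4)) + f) = √(-4*(-4) - 368) = √(16 - 368) = √(-352) = 4*I*√22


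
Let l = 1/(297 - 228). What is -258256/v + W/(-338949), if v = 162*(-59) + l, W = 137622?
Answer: 1983065148838/74512401483 ≈ 26.614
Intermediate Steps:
l = 1/69 ≈ 0.014493
v = -659501/69 (v = 162*(-59) + 1/69 = -9558 + 1/69 = -659501/69 ≈ -9558.0)
-258256/v + W/(-338949) = -258256/(-659501/69) + 137622/(-338949) = -258256*(-69/659501) + 137622*(-1/338949) = 17819664/659501 - 45874/112983 = 1983065148838/74512401483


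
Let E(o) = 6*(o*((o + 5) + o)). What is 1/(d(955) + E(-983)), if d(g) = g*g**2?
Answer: 1/882549853 ≈ 1.1331e-9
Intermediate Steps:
d(g) = g**3
E(o) = 6*o*(5 + 2*o) (E(o) = 6*(o*((5 + o) + o)) = 6*(o*(5 + 2*o)) = 6*o*(5 + 2*o))
1/(d(955) + E(-983)) = 1/(955**3 + 6*(-983)*(5 + 2*(-983))) = 1/(870983875 + 6*(-983)*(5 - 1966)) = 1/(870983875 + 6*(-983)*(-1961)) = 1/(870983875 + 11565978) = 1/882549853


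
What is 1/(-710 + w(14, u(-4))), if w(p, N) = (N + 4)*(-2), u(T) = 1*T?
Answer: -1/710 ≈ -0.0014085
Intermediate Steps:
u(T) = T
w(p, N) = -8 - 2*N (w(p, N) = (4 + N)*(-2) = -8 - 2*N)
1/(-710 + w(14, u(-4))) = 1/(-710 + (-8 - 2*(-4))) = 1/(-710 + (-8 + 8)) = 1/(-710 + 0) = 1/(-710) = -1/710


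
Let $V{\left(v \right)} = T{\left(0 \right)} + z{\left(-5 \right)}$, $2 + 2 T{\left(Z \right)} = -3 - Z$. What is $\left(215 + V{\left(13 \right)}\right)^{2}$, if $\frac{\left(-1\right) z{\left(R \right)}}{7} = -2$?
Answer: $\frac{205209}{4} \approx 51302.0$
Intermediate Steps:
$z{\left(R \right)} = 14$ ($z{\left(R \right)} = \left(-7\right) \left(-2\right) = 14$)
$T{\left(Z \right)} = - \frac{5}{2} - \frac{Z}{2}$ ($T{\left(Z \right)} = -1 + \frac{-3 - Z}{2} = -1 - \left(\frac{3}{2} + \frac{Z}{2}\right) = - \frac{5}{2} - \frac{Z}{2}$)
$V{\left(v \right)} = \frac{23}{2}$ ($V{\left(v \right)} = \left(- \frac{5}{2} - 0\right) + 14 = \left(- \frac{5}{2} + 0\right) + 14 = - \frac{5}{2} + 14 = \frac{23}{2}$)
$\left(215 + V{\left(13 \right)}\right)^{2} = \left(215 + \frac{23}{2}\right)^{2} = \left(\frac{453}{2}\right)^{2} = \frac{205209}{4}$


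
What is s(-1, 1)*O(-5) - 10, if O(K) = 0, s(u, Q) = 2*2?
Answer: -10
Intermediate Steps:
s(u, Q) = 4
s(-1, 1)*O(-5) - 10 = 4*0 - 10 = 0 - 10 = -10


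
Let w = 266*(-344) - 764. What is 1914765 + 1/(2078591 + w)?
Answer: 3803341759096/1986323 ≈ 1.9148e+6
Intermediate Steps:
w = -92268 (w = -91504 - 764 = -92268)
1914765 + 1/(2078591 + w) = 1914765 + 1/(2078591 - 92268) = 1914765 + 1/1986323 = 3803341759096/1986323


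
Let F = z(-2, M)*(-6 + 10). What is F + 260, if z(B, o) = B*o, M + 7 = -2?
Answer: 332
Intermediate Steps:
M = -9 (M = -7 - 2 = -9)
F = 72 (F = (-2*(-9))*(-6 + 10) = 18*4 = 72)
F + 260 = 72 + 260 = 332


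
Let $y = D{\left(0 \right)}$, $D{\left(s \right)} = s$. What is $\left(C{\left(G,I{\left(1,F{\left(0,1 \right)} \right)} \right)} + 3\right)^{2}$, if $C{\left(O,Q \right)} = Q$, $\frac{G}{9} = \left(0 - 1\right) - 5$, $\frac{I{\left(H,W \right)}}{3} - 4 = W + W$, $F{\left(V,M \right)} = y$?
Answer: $225$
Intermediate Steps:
$y = 0$
$F{\left(V,M \right)} = 0$
$I{\left(H,W \right)} = 12 + 6 W$ ($I{\left(H,W \right)} = 12 + 3 \left(W + W\right) = 12 + 3 \cdot 2 W = 12 + 6 W$)
$G = -54$ ($G = 9 \left(\left(0 - 1\right) - 5\right) = 9 \left(-1 - 5\right) = 9 \left(-6\right) = -54$)
$\left(C{\left(G,I{\left(1,F{\left(0,1 \right)} \right)} \right)} + 3\right)^{2} = \left(\left(12 + 6 \cdot 0\right) + 3\right)^{2} = \left(\left(12 + 0\right) + 3\right)^{2} = \left(12 + 3\right)^{2} = 15^{2} = 225$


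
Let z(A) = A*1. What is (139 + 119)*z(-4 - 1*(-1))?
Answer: -774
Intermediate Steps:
z(A) = A
(139 + 119)*z(-4 - 1*(-1)) = (139 + 119)*(-4 - 1*(-1)) = 258*(-4 + 1) = 258*(-3) = -774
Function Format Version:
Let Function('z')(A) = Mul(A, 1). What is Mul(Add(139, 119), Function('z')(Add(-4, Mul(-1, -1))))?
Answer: -774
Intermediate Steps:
Function('z')(A) = A
Mul(Add(139, 119), Function('z')(Add(-4, Mul(-1, -1)))) = Mul(Add(139, 119), Add(-4, Mul(-1, -1))) = Mul(258, Add(-4, 1)) = Mul(258, -3) = -774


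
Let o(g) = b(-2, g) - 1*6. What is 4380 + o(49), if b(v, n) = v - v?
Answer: 4374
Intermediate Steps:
b(v, n) = 0
o(g) = -6 (o(g) = 0 - 1*6 = 0 - 6 = -6)
4380 + o(49) = 4380 - 6 = 4374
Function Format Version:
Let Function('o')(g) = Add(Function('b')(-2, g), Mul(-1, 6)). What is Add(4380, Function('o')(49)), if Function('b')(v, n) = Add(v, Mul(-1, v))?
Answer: 4374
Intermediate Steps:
Function('b')(v, n) = 0
Function('o')(g) = -6 (Function('o')(g) = Add(0, Mul(-1, 6)) = Add(0, -6) = -6)
Add(4380, Function('o')(49)) = Add(4380, -6) = 4374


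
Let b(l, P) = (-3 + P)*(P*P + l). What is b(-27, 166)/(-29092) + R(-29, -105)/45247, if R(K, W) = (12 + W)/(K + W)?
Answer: -13603247171845/88193823508 ≈ -154.24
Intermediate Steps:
R(K, W) = (12 + W)/(K + W)
b(l, P) = (-3 + P)*(l + P²) (b(l, P) = (-3 + P)*(P² + l) = (-3 + P)*(l + P²))
b(-27, 166)/(-29092) + R(-29, -105)/45247 = (166³ - 3*(-27) - 3*166² + 166*(-27))/(-29092) + ((12 - 105)/(-29 - 105))/45247 = (4574296 + 81 - 3*27556 - 4482)*(-1/29092) + (-93/(-134))*(1/45247) = (4574296 + 81 - 82668 - 4482)*(-1/29092) - 1/134*(-93)*(1/45247) = 4487227*(-1/29092) + (93/134)*(1/45247) = -4487227/29092 + 93/6063098 = -13603247171845/88193823508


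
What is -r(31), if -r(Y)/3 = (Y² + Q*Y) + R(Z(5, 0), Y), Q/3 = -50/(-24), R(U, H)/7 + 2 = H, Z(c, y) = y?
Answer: 16293/4 ≈ 4073.3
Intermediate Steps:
R(U, H) = -14 + 7*H
Q = 25/4 (Q = 3*(-50/(-24)) = 3*(-50*(-1/24)) = 3*(25/12) = 25/4 ≈ 6.2500)
r(Y) = 42 - 3*Y² - 159*Y/4 (r(Y) = -3*((Y² + 25*Y/4) + (-14 + 7*Y)) = -3*(-14 + Y² + 53*Y/4) = 42 - 3*Y² - 159*Y/4)
-r(31) = -(42 - 3*31² - 159/4*31) = -(42 - 3*961 - 4929/4) = -(42 - 2883 - 4929/4) = -1*(-16293/4) = 16293/4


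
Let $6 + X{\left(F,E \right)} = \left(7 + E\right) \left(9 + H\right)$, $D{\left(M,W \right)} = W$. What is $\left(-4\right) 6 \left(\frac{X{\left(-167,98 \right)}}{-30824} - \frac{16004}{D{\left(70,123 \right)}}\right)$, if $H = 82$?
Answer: $\frac{494481823}{157973} \approx 3130.2$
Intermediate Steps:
$X{\left(F,E \right)} = 631 + 91 E$ ($X{\left(F,E \right)} = -6 + \left(7 + E\right) \left(9 + 82\right) = -6 + \left(7 + E\right) 91 = -6 + \left(637 + 91 E\right) = 631 + 91 E$)
$\left(-4\right) 6 \left(\frac{X{\left(-167,98 \right)}}{-30824} - \frac{16004}{D{\left(70,123 \right)}}\right) = \left(-4\right) 6 \left(\frac{631 + 91 \cdot 98}{-30824} - \frac{16004}{123}\right) = - 24 \left(\left(631 + 8918\right) \left(- \frac{1}{30824}\right) - \frac{16004}{123}\right) = - 24 \left(9549 \left(- \frac{1}{30824}\right) - \frac{16004}{123}\right) = - 24 \left(- \frac{9549}{30824} - \frac{16004}{123}\right) = \left(-24\right) \left(- \frac{494481823}{3791352}\right) = \frac{494481823}{157973}$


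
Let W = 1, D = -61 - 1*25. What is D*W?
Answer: -86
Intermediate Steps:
D = -86 (D = -61 - 25 = -86)
D*W = -86*1 = -86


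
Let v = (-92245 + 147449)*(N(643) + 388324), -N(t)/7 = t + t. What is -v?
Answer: -20940091688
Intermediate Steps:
N(t) = -14*t (N(t) = -7*(t + t) = -14*t)
v = 20940091688 (v = (-92245 + 147449)*(-14*643 + 388324) = 55204*(-9002 + 388324) = 55204*379322 = 20940091688)
-v = -1*20940091688 = -20940091688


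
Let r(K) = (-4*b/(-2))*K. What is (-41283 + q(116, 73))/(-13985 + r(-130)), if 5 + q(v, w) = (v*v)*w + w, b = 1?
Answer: -134439/2035 ≈ -66.063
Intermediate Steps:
r(K) = 2*K (r(K) = (-4/(-2))*K = (-4*(-1)/2)*K = (-4*(-½))*K = 2*K)
q(v, w) = -5 + w + w*v² (q(v, w) = -5 + ((v*v)*w + w) = -5 + (v²*w + w) = -5 + (w*v² + w) = -5 + (w + w*v²) = -5 + w + w*v²)
(-41283 + q(116, 73))/(-13985 + r(-130)) = (-41283 + (-5 + 73 + 73*116²))/(-13985 + 2*(-130)) = (-41283 + (-5 + 73 + 73*13456))/(-13985 - 260) = (-41283 + (-5 + 73 + 982288))/(-14245) = (-41283 + 982356)*(-1/14245) = 941073*(-1/14245) = -134439/2035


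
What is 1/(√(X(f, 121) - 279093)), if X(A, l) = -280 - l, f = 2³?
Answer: -I*√279494/279494 ≈ -0.0018915*I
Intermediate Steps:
f = 8
1/(√(X(f, 121) - 279093)) = 1/(√((-280 - 1*121) - 279093)) = 1/(√((-280 - 121) - 279093)) = 1/(√(-401 - 279093)) = 1/(√(-279494)) = 1/(I*√279494) = -I*√279494/279494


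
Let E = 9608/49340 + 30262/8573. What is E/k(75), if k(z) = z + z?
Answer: 65645686/2643698875 ≈ 0.024831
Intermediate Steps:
E = 393874116/105747955 (E = 9608*(1/49340) + 30262*(1/8573) = 2402/12335 + 30262/8573 = 393874116/105747955 ≈ 3.7247)
k(z) = 2*z
E/k(75) = 393874116/(105747955*((2*75))) = (393874116/105747955)/150 = (393874116/105747955)*(1/150) = 65645686/2643698875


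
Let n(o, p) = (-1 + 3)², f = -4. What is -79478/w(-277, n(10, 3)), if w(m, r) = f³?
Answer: 39739/32 ≈ 1241.8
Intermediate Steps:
n(o, p) = 4 (n(o, p) = 2² = 4)
w(m, r) = -64 (w(m, r) = (-4)³ = -64)
-79478/w(-277, n(10, 3)) = -79478/(-64) = -79478*(-1/64) = 39739/32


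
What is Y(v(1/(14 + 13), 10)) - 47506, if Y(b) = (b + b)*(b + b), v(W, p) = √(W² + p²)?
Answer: -34340270/729 ≈ -47106.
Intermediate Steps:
Y(b) = 4*b² (Y(b) = (2*b)*(2*b) = 4*b²)
Y(v(1/(14 + 13), 10)) - 47506 = 4*(√((1/(14 + 13))² + 10²))² - 47506 = 4*(√((1/27)² + 100))² - 47506 = 4*(√(1/729 + 100))² - 47506 = 4*(√(72901/729))² - 47506 = 4*(√72901/27)² - 47506 = 4*(72901/729) - 47506 = 291604/729 - 47506 = -34340270/729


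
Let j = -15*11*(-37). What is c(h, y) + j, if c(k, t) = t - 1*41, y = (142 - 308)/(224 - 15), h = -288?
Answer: 1267210/209 ≈ 6063.2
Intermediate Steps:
y = -166/209 ≈ -0.79426
c(k, t) = -41 + t (c(k, t) = t - 41 = -41 + t)
j = 6105 (j = -165*(-37) = 6105)
c(h, y) + j = (-41 - 166/209) + 6105 = -8735/209 + 6105 = 1267210/209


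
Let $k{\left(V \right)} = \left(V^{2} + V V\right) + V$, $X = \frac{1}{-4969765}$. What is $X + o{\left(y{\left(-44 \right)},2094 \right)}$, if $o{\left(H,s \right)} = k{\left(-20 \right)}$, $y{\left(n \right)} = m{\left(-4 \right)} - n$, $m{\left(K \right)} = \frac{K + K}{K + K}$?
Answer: $\frac{3876416699}{4969765} \approx 780.0$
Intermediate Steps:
$m{\left(K \right)} = 1$ ($m{\left(K \right)} = \frac{2 K}{2 K} = 2 K \frac{1}{2 K} = 1$)
$y{\left(n \right)} = 1 - n$
$X = - \frac{1}{4969765} \approx -2.0122 \cdot 10^{-7}$
$k{\left(V \right)} = V + 2 V^{2}$ ($k{\left(V \right)} = \left(V^{2} + V^{2}\right) + V = 2 V^{2} + V = V + 2 V^{2}$)
$o{\left(H,s \right)} = 780$ ($o{\left(H,s \right)} = - 20 \left(1 + 2 \left(-20\right)\right) = - 20 \left(1 - 40\right) = \left(-20\right) \left(-39\right) = 780$)
$X + o{\left(y{\left(-44 \right)},2094 \right)} = - \frac{1}{4969765} + 780 = \frac{3876416699}{4969765}$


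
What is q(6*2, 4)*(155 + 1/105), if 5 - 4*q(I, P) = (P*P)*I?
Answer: -760903/105 ≈ -7246.7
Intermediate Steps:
q(I, P) = 5/4 - I*P**2/4 (q(I, P) = 5/4 - P*P*I/4 = 5/4 - P**2*I/4 = 5/4 - I*P**2/4)
q(6*2, 4)*(155 + 1/105) = (5/4 - 1/4*6*2*4**2)*(155 + 1/105) = (5/4 - 1/4*12*16)*(155 + 1/105) = (5/4 - 48)*(16276/105) = -187/4*16276/105 = -760903/105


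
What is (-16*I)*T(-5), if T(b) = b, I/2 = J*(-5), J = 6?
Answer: -4800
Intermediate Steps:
I = -60 (I = 2*(6*(-5)) = 2*(-30) = -60)
(-16*I)*T(-5) = -16*(-60)*(-5) = 960*(-5) = -4800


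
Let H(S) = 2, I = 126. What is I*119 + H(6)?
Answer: 14996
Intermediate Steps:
I*119 + H(6) = 126*119 + 2 = 14994 + 2 = 14996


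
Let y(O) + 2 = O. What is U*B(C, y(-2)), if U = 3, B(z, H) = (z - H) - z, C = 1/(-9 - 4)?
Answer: 12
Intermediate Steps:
y(O) = -2 + O
C = -1/13 (C = 1/(-13) = -1/13 ≈ -0.076923)
B(z, H) = -H
U*B(C, y(-2)) = 3*(-(-2 - 2)) = 3*(-1*(-4)) = 3*4 = 12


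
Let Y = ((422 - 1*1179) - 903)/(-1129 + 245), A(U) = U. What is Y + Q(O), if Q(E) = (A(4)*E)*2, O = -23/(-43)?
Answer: 58509/9503 ≈ 6.1569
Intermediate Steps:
O = 23/43 (O = -23*(-1/43) = 23/43 ≈ 0.53488)
Q(E) = 8*E (Q(E) = (4*E)*2 = 8*E)
Y = 415/221 (Y = ((422 - 1179) - 903)/(-884) = (-757 - 903)*(-1/884) = -1660*(-1/884) = 415/221 ≈ 1.8778)
Y + Q(O) = 415/221 + 8*(23/43) = 415/221 + 184/43 = 58509/9503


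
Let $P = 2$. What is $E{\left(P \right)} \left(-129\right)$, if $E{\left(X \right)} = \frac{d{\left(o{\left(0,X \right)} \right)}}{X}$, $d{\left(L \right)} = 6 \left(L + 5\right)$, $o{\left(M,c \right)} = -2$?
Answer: $-1161$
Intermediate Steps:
$d{\left(L \right)} = 30 + 6 L$ ($d{\left(L \right)} = 6 \left(5 + L\right) = 30 + 6 L$)
$E{\left(X \right)} = \frac{18}{X}$ ($E{\left(X \right)} = \frac{30 + 6 \left(-2\right)}{X} = \frac{30 - 12}{X} = \frac{18}{X}$)
$E{\left(P \right)} \left(-129\right) = \frac{18}{2} \left(-129\right) = 18 \cdot \frac{1}{2} \left(-129\right) = 9 \left(-129\right) = -1161$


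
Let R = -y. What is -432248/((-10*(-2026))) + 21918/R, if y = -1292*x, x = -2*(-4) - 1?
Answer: -433149029/22903930 ≈ -18.912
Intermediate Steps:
x = 7 (x = 8 - 1 = 7)
y = -9044 (y = -1292*7 = -9044)
R = 9044 (R = -1*(-9044) = 9044)
-432248/((-10*(-2026))) + 21918/R = -432248/((-10*(-2026))) + 21918/9044 = -432248/20260 + 21918*(1/9044) = -432248*1/20260 + 10959/4522 = -108062/5065 + 10959/4522 = -433149029/22903930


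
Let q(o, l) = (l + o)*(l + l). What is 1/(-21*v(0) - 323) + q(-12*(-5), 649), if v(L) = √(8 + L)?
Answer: 92765345559/100801 + 42*√2/100801 ≈ 9.2028e+5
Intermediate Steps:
q(o, l) = 2*l*(l + o) (q(o, l) = (l + o)*(2*l) = 2*l*(l + o))
1/(-21*v(0) - 323) + q(-12*(-5), 649) = 1/(-21*√(8 + 0) - 323) + 2*649*(649 - 12*(-5)) = 1/(-42*√2 - 323) + 2*649*(649 + 60) = 1/(-42*√2 - 323) + 2*649*709 = 1/(-42*√2 - 323) + 920282 = 1/(-323 - 42*√2) + 920282 = 920282 + 1/(-323 - 42*√2)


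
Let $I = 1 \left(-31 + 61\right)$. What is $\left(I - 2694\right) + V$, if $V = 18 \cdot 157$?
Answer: $162$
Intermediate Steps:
$I = 30$ ($I = 1 \cdot 30 = 30$)
$V = 2826$
$\left(I - 2694\right) + V = \left(30 - 2694\right) + 2826 = -2664 + 2826 = 162$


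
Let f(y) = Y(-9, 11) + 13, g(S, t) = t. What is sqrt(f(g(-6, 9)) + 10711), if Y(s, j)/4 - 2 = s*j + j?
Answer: 2*sqrt(2595) ≈ 101.88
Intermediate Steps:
Y(s, j) = 8 + 4*j + 4*j*s (Y(s, j) = 8 + 4*(s*j + j) = 8 + 4*(j*s + j) = 8 + 4*(j + j*s) = 8 + (4*j + 4*j*s) = 8 + 4*j + 4*j*s)
f(y) = -331 (f(y) = (8 + 4*11 + 4*11*(-9)) + 13 = (8 + 44 - 396) + 13 = -344 + 13 = -331)
sqrt(f(g(-6, 9)) + 10711) = sqrt(-331 + 10711) = sqrt(10380) = 2*sqrt(2595)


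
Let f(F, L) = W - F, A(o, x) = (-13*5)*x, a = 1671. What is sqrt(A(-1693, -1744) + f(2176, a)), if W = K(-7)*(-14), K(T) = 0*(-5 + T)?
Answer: 4*sqrt(6949) ≈ 333.44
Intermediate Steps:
K(T) = 0
W = 0 (W = 0*(-14) = 0)
A(o, x) = -65*x
f(F, L) = -F (f(F, L) = 0 - F = -F)
sqrt(A(-1693, -1744) + f(2176, a)) = sqrt(-65*(-1744) - 1*2176) = sqrt(113360 - 2176) = sqrt(111184) = 4*sqrt(6949)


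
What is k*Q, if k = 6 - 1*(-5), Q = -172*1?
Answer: -1892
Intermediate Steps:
Q = -172
k = 11 (k = 6 + 5 = 11)
k*Q = 11*(-172) = -1892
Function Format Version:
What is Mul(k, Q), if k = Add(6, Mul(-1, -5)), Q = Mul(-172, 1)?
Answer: -1892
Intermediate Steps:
Q = -172
k = 11 (k = Add(6, 5) = 11)
Mul(k, Q) = Mul(11, -172) = -1892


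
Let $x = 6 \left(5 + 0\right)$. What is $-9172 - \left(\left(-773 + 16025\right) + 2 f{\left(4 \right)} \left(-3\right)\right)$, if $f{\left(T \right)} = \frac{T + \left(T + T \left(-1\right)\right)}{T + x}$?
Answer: $- \frac{415196}{17} \approx -24423.0$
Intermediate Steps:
$x = 30$ ($x = 6 \cdot 5 = 30$)
$f{\left(T \right)} = \frac{T}{30 + T}$ ($f{\left(T \right)} = \frac{T + \left(T + T \left(-1\right)\right)}{T + 30} = \frac{T + \left(T - T\right)}{30 + T} = \frac{T + 0}{30 + T} = \frac{T}{30 + T}$)
$-9172 - \left(\left(-773 + 16025\right) + 2 f{\left(4 \right)} \left(-3\right)\right) = -9172 - \left(\left(-773 + 16025\right) + 2 \frac{4}{30 + 4} \left(-3\right)\right) = -9172 - \left(15252 + 2 \cdot \frac{4}{34} \left(-3\right)\right) = -9172 - \left(15252 + 2 \cdot 4 \cdot \frac{1}{34} \left(-3\right)\right) = -9172 - \left(15252 + 2 \cdot \frac{2}{17} \left(-3\right)\right) = -9172 - \left(15252 + \frac{4}{17} \left(-3\right)\right) = -9172 - \left(15252 - \frac{12}{17}\right) = -9172 - \frac{259272}{17} = - \frac{415196}{17}$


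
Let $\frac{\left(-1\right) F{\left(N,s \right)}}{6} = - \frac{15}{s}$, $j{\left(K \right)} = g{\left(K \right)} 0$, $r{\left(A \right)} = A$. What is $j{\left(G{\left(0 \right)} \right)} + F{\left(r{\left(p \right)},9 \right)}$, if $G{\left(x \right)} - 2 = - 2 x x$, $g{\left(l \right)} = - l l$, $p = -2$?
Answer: $10$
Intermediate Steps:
$g{\left(l \right)} = - l^{2}$
$G{\left(x \right)} = 2 - 2 x^{2}$ ($G{\left(x \right)} = 2 + - 2 x x = 2 - 2 x^{2}$)
$j{\left(K \right)} = 0$ ($j{\left(K \right)} = - K^{2} \cdot 0 = 0$)
$F{\left(N,s \right)} = \frac{90}{s}$ ($F{\left(N,s \right)} = - 6 \left(- \frac{15}{s}\right) = \frac{90}{s}$)
$j{\left(G{\left(0 \right)} \right)} + F{\left(r{\left(p \right)},9 \right)} = 0 + \frac{90}{9} = 0 + 90 \cdot \frac{1}{9} = 0 + 10 = 10$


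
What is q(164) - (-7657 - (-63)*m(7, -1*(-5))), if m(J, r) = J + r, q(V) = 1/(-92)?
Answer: 634891/92 ≈ 6901.0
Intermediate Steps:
q(V) = -1/92
q(164) - (-7657 - (-63)*m(7, -1*(-5))) = -1/92 - (-7657 - (-63)*(7 - 1*(-5))) = -1/92 - (-7657 - (-63)*(7 + 5)) = -1/92 - (-7657 - (-63)*12) = -1/92 - (-7657 - 1*(-756)) = -1/92 - (-7657 + 756) = -1/92 - 1*(-6901) = -1/92 + 6901 = 634891/92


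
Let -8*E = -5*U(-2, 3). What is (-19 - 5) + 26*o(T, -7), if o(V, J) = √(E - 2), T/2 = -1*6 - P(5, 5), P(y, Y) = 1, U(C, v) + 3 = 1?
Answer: -24 + 13*I*√13 ≈ -24.0 + 46.872*I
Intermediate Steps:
U(C, v) = -2 (U(C, v) = -3 + 1 = -2)
T = -14 (T = 2*(-1*6 - 1*1) = 2*(-6 - 1) = 2*(-7) = -14)
E = -5/4 (E = -(-5)*(-2)/8 = -⅛*10 = -5/4 ≈ -1.2500)
o(V, J) = I*√13/2 (o(V, J) = √(-5/4 - 2) = √(-13/4) = I*√13/2)
(-19 - 5) + 26*o(T, -7) = (-19 - 5) + 26*(I*√13/2) = -24 + 13*I*√13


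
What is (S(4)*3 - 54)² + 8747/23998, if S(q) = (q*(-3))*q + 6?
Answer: 777543947/23998 ≈ 32400.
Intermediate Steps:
S(q) = 6 - 3*q² (S(q) = (-3*q)*q + 6 = -3*q² + 6 = 6 - 3*q²)
(S(4)*3 - 54)² + 8747/23998 = ((6 - 3*4²)*3 - 54)² + 8747/23998 = ((6 - 3*16)*3 - 54)² + 8747*(1/23998) = ((6 - 48)*3 - 54)² + 8747/23998 = (-42*3 - 54)² + 8747/23998 = (-126 - 54)² + 8747/23998 = (-180)² + 8747/23998 = 32400 + 8747/23998 = 777543947/23998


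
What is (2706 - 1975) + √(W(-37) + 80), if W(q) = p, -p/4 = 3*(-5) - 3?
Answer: 731 + 2*√38 ≈ 743.33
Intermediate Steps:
p = 72 (p = -4*(3*(-5) - 3) = -4*(-15 - 3) = -4*(-18) = 72)
W(q) = 72
(2706 - 1975) + √(W(-37) + 80) = (2706 - 1975) + √(72 + 80) = 731 + √152 = 731 + 2*√38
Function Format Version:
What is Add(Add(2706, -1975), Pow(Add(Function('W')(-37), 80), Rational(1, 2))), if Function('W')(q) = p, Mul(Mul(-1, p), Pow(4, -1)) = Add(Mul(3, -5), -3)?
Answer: Add(731, Mul(2, Pow(38, Rational(1, 2)))) ≈ 743.33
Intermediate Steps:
p = 72 (p = Mul(-4, Add(Mul(3, -5), -3)) = Mul(-4, Add(-15, -3)) = Mul(-4, -18) = 72)
Function('W')(q) = 72
Add(Add(2706, -1975), Pow(Add(Function('W')(-37), 80), Rational(1, 2))) = Add(Add(2706, -1975), Pow(Add(72, 80), Rational(1, 2))) = Add(731, Pow(152, Rational(1, 2))) = Add(731, Mul(2, Pow(38, Rational(1, 2))))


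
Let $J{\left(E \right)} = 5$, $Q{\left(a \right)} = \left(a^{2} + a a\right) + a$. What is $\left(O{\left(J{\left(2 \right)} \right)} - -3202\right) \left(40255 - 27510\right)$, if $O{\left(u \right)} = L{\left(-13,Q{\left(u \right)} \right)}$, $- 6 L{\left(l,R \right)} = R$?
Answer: $\frac{244155965}{6} \approx 4.0693 \cdot 10^{7}$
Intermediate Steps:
$Q{\left(a \right)} = a + 2 a^{2}$ ($Q{\left(a \right)} = \left(a^{2} + a^{2}\right) + a = 2 a^{2} + a = a + 2 a^{2}$)
$L{\left(l,R \right)} = - \frac{R}{6}$
$O{\left(u \right)} = - \frac{u \left(1 + 2 u\right)}{6}$
$\left(O{\left(J{\left(2 \right)} \right)} - -3202\right) \left(40255 - 27510\right) = \left(\left(- \frac{1}{6}\right) 5 \left(1 + 2 \cdot 5\right) - -3202\right) \left(40255 - 27510\right) = \left(\left(- \frac{1}{6}\right) 5 \left(1 + 10\right) + \left(-19013 + 22215\right)\right) \left(40255 - 27510\right) = \left(\left(- \frac{1}{6}\right) 5 \cdot 11 + 3202\right) 12745 = \left(- \frac{55}{6} + 3202\right) 12745 = \frac{19157}{6} \cdot 12745 = \frac{244155965}{6}$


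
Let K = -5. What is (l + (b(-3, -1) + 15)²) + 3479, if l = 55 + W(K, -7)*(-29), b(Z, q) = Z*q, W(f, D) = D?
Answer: 4061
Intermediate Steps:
l = 258 (l = 55 - 7*(-29) = 55 + 203 = 258)
(l + (b(-3, -1) + 15)²) + 3479 = (258 + (-3*(-1) + 15)²) + 3479 = (258 + (3 + 15)²) + 3479 = (258 + 18²) + 3479 = (258 + 324) + 3479 = 582 + 3479 = 4061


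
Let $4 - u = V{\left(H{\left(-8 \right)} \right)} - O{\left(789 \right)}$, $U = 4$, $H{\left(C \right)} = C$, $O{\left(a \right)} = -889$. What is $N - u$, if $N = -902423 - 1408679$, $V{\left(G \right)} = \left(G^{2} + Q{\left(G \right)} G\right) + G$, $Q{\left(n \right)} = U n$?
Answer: $-2309905$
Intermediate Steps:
$Q{\left(n \right)} = 4 n$
$V{\left(G \right)} = G + 5 G^{2}$ ($V{\left(G \right)} = \left(G^{2} + 4 G G\right) + G = \left(G^{2} + 4 G^{2}\right) + G = 5 G^{2} + G = G + 5 G^{2}$)
$N = -2311102$
$u = -1197$ ($u = 4 - \left(- 8 \left(1 + 5 \left(-8\right)\right) - -889\right) = 4 - \left(- 8 \left(1 - 40\right) + 889\right) = 4 - \left(\left(-8\right) \left(-39\right) + 889\right) = 4 - \left(312 + 889\right) = 4 - 1201 = -1197$)
$N - u = -2311102 - -1197 = -2311102 + 1197 = -2309905$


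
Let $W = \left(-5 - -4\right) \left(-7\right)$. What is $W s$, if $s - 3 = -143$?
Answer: $-980$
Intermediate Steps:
$s = -140$ ($s = 3 - 143 = -140$)
$W = 7$ ($W = \left(-5 + 4\right) \left(-7\right) = \left(-1\right) \left(-7\right) = 7$)
$W s = 7 \left(-140\right) = -980$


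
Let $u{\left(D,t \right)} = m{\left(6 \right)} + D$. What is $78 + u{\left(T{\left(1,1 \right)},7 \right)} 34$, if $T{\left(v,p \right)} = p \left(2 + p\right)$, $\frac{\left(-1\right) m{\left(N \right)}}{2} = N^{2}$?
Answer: $-2268$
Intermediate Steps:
$m{\left(N \right)} = - 2 N^{2}$
$u{\left(D,t \right)} = -72 + D$ ($u{\left(D,t \right)} = - 2 \cdot 6^{2} + D = \left(-2\right) 36 + D = -72 + D$)
$78 + u{\left(T{\left(1,1 \right)},7 \right)} 34 = 78 + \left(-72 + 1 \left(2 + 1\right)\right) 34 = 78 + \left(-72 + 1 \cdot 3\right) 34 = 78 + \left(-72 + 3\right) 34 = 78 - 2346 = -2268$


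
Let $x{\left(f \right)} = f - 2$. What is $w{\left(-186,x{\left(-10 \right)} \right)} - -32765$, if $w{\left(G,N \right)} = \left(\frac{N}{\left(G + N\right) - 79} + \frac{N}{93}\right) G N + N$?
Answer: $\frac{9019589}{277} \approx 32562.0$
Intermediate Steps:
$x{\left(f \right)} = -2 + f$
$w{\left(G,N \right)} = N + G N \left(\frac{N}{93} + \frac{N}{-79 + G + N}\right)$ ($w{\left(G,N \right)} = \left(\frac{N}{-79 + G + N} + N \frac{1}{93}\right) G N + N = \left(\frac{N}{-79 + G + N} + \frac{N}{93}\right) G N + N = \left(\frac{N}{93} + \frac{N}{-79 + G + N}\right) G N + N = G \left(\frac{N}{93} + \frac{N}{-79 + G + N}\right) N + N = G N \left(\frac{N}{93} + \frac{N}{-79 + G + N}\right) + N = N + G N \left(\frac{N}{93} + \frac{N}{-79 + G + N}\right)$)
$w{\left(-186,x{\left(-10 \right)} \right)} - -32765 = \frac{\left(-2 - 10\right) \left(-7347 + 93 \left(-186\right) + 93 \left(-2 - 10\right) - 186 \left(-2 - 10\right)^{2} + \left(-2 - 10\right) \left(-186\right)^{2} + 14 \left(-186\right) \left(-2 - 10\right)\right)}{93 \left(-79 - 186 - 12\right)} - -32765 = \frac{1}{93} \left(-12\right) \frac{1}{-79 - 186 - 12} \left(-7347 - 17298 + 93 \left(-12\right) - 186 \left(-12\right)^{2} - 415152 + 14 \left(-186\right) \left(-12\right)\right) + 32765 = \frac{1}{93} \left(-12\right) \frac{1}{-277} \left(-7347 - 17298 - 1116 - 26784 - 415152 + 31248\right) + 32765 = \frac{1}{93} \left(-12\right) \left(- \frac{1}{277}\right) \left(-7347 - 17298 - 1116 - 26784 - 415152 + 31248\right) + 32765 = \frac{1}{93} \left(-12\right) \left(- \frac{1}{277}\right) \left(-436449\right) + 32765 = - \frac{56316}{277} + 32765 = \frac{9019589}{277}$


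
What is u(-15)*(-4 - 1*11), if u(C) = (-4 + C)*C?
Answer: -4275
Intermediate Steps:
u(C) = C*(-4 + C)
u(-15)*(-4 - 1*11) = (-15*(-4 - 15))*(-4 - 1*11) = (-15*(-19))*(-4 - 11) = 285*(-15) = -4275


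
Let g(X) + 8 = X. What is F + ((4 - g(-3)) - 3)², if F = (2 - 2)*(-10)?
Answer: 144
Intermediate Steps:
g(X) = -8 + X
F = 0 (F = 0*(-10) = 0)
F + ((4 - g(-3)) - 3)² = 0 + ((4 - (-8 - 3)) - 3)² = 0 + ((4 - 1*(-11)) - 3)² = 0 + ((4 + 11) - 3)² = 0 + (15 - 3)² = 0 + 12² = 0 + 144 = 144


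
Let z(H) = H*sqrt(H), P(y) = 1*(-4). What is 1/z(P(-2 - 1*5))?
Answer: I/8 ≈ 0.125*I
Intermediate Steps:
P(y) = -4
z(H) = H**(3/2)
1/z(P(-2 - 1*5)) = 1/((-4)**(3/2)) = 1/(-8*I) = I/8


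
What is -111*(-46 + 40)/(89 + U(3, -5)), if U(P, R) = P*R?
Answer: 9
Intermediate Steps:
-111*(-46 + 40)/(89 + U(3, -5)) = -111*(-46 + 40)/(89 + 3*(-5)) = -(-666)/(89 - 15) = -(-666)/74 = -111*(-3/37) = 9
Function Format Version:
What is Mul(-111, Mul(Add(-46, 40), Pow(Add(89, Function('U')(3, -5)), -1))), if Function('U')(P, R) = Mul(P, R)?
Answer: 9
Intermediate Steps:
Mul(-111, Mul(Add(-46, 40), Pow(Add(89, Function('U')(3, -5)), -1))) = Mul(-111, Mul(Add(-46, 40), Pow(Add(89, Mul(3, -5)), -1))) = Mul(-111, Mul(-6, Pow(Add(89, -15), -1))) = Mul(-111, Mul(-6, Pow(74, -1))) = Mul(-111, Mul(-6, Rational(1, 74))) = Mul(-111, Rational(-3, 37)) = 9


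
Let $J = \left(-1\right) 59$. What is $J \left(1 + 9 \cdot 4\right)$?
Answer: $-2183$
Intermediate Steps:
$J = -59$
$J \left(1 + 9 \cdot 4\right) = - 59 \left(1 + 9 \cdot 4\right) = - 59 \left(1 + 36\right) = \left(-59\right) 37 = -2183$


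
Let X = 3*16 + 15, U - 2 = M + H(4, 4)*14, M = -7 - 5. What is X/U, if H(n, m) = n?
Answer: 63/46 ≈ 1.3696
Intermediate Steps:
M = -12
U = 46 (U = 2 + (-12 + 4*14) = 2 + (-12 + 56) = 2 + 44 = 46)
X = 63 (X = 48 + 15 = 63)
X/U = 63/46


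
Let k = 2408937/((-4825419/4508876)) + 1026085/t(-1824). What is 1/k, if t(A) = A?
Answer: -2933854752/6605502150703901 ≈ -4.4415e-7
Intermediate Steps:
k = -6605502150703901/2933854752 (k = 2408937/((-4825419/4508876)) + 1026085/(-1824) = 2408937/((-4825419*1/4508876)) + 1026085*(-1/1824) = 2408937/(-4825419/4508876) - 1026085/1824 = 2408937*(-4508876/4825419) - 1026085/1824 = -3620532741604/1608473 - 1026085/1824 = -6605502150703901/2933854752 ≈ -2.2515e+6)
1/k = 1/(-6605502150703901/2933854752) = -2933854752/6605502150703901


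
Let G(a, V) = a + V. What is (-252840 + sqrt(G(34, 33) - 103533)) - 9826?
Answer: -262666 + I*sqrt(103466) ≈ -2.6267e+5 + 321.66*I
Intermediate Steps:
G(a, V) = V + a
(-252840 + sqrt(G(34, 33) - 103533)) - 9826 = (-252840 + sqrt((33 + 34) - 103533)) - 9826 = (-252840 + sqrt(67 - 103533)) - 9826 = (-252840 + sqrt(-103466)) - 9826 = (-252840 + I*sqrt(103466)) - 9826 = -262666 + I*sqrt(103466)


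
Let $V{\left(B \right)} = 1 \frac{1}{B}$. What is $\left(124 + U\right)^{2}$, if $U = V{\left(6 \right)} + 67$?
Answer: $\frac{1315609}{36} \approx 36545.0$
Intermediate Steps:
$V{\left(B \right)} = \frac{1}{B}$
$U = \frac{403}{6}$ ($U = \frac{1}{6} + 67 = \frac{403}{6} \approx 67.167$)
$\left(124 + U\right)^{2} = \left(124 + \frac{403}{6}\right)^{2} = \left(\frac{1147}{6}\right)^{2} = \frac{1315609}{36}$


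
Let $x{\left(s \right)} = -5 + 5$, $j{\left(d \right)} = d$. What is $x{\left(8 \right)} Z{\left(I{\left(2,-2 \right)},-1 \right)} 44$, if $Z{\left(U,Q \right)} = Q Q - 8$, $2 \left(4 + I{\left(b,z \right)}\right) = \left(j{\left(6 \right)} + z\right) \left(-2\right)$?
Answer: $0$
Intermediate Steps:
$I{\left(b,z \right)} = -10 - z$ ($I{\left(b,z \right)} = -4 + \frac{\left(6 + z\right) \left(-2\right)}{2} = -4 + \frac{-12 - 2 z}{2} = -4 - \left(6 + z\right) = -10 - z$)
$x{\left(s \right)} = 0$
$Z{\left(U,Q \right)} = -8 + Q^{2}$ ($Z{\left(U,Q \right)} = Q^{2} - 8 = -8 + Q^{2}$)
$x{\left(8 \right)} Z{\left(I{\left(2,-2 \right)},-1 \right)} 44 = 0 \left(-8 + \left(-1\right)^{2}\right) 44 = 0 \left(-8 + 1\right) 44 = 0 \left(-7\right) 44 = 0 \cdot 44 = 0$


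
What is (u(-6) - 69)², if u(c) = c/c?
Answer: 4624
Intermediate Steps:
u(c) = 1
(u(-6) - 69)² = (1 - 69)² = (-68)² = 4624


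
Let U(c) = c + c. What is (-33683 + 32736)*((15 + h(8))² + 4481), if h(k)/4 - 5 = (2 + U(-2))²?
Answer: -6706654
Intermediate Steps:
U(c) = 2*c
h(k) = 36 (h(k) = 20 + 4*(2 + 2*(-2))² = 20 + 4*(2 - 4)² = 20 + 4*(-2)² = 20 + 4*4 = 20 + 16 = 36)
(-33683 + 32736)*((15 + h(8))² + 4481) = (-33683 + 32736)*((15 + 36)² + 4481) = -947*(51² + 4481) = -947*(2601 + 4481) = -947*7082 = -6706654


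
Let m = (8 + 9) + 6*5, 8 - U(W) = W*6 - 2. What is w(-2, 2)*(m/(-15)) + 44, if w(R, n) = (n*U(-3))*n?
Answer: -4604/15 ≈ -306.93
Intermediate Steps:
U(W) = 10 - 6*W (U(W) = 8 - (W*6 - 2) = 8 - (6*W - 2) = 8 - (-2 + 6*W) = 8 + (2 - 6*W) = 10 - 6*W)
m = 47 (m = 17 + 30 = 47)
w(R, n) = 28*n² (w(R, n) = (n*(10 - 6*(-3)))*n = (n*(10 + 18))*n = (n*28)*n = (28*n)*n = 28*n²)
w(-2, 2)*(m/(-15)) + 44 = (28*2²)*(47/(-15)) + 44 = (28*4)*(47*(-1/15)) + 44 = 112*(-47/15) + 44 = -5264/15 + 44 = -4604/15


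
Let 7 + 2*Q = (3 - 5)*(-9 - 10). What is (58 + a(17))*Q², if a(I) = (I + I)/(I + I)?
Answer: 56699/4 ≈ 14175.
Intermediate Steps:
a(I) = 1 (a(I) = (2*I)/((2*I)) = (2*I)*(1/(2*I)) = 1)
Q = 31/2 (Q = -7/2 + ((3 - 5)*(-9 - 10))/2 = -7/2 + (-2*(-19))/2 = -7/2 + (½)*38 = -7/2 + 19 = 31/2 ≈ 15.500)
(58 + a(17))*Q² = (58 + 1)*(31/2)² = 59*(961/4) = 56699/4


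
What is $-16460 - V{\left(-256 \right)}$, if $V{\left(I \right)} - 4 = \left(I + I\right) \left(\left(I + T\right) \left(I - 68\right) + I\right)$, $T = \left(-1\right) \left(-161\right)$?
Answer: $15611824$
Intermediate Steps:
$T = 161$
$V{\left(I \right)} = 4 + 2 I \left(I + \left(-68 + I\right) \left(161 + I\right)\right)$ ($V{\left(I \right)} = 4 + \left(I + I\right) \left(\left(I + 161\right) \left(I - 68\right) + I\right) = 4 + 2 I \left(\left(161 + I\right) \left(-68 + I\right) + I\right) = 4 + 2 I \left(\left(-68 + I\right) \left(161 + I\right) + I\right) = 4 + 2 I \left(I + \left(-68 + I\right) \left(161 + I\right)\right)$)
$-16460 - V{\left(-256 \right)} = -16460 - \left(4 - -5605376 + 2 \left(-256\right)^{3} + 188 \left(-256\right)^{2}\right) = -16460 - \left(4 + 5605376 + 2 \left(-16777216\right) + 188 \cdot 65536\right) = -16460 - \left(4 + 5605376 - 33554432 + 12320768\right) = -16460 - -15628284 = -16460 + 15628284 = 15611824$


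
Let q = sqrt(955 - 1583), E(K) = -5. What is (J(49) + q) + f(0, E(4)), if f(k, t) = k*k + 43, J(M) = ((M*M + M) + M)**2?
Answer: 6245044 + 2*I*sqrt(157) ≈ 6.245e+6 + 25.06*I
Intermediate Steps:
J(M) = (M**2 + 2*M)**2 (J(M) = ((M**2 + M) + M)**2 = ((M + M**2) + M)**2 = (M**2 + 2*M)**2)
f(k, t) = 43 + k**2 (f(k, t) = k**2 + 43 = 43 + k**2)
q = 2*I*sqrt(157) (q = sqrt(-628) = 2*I*sqrt(157) ≈ 25.06*I)
(J(49) + q) + f(0, E(4)) = (49**2*(2 + 49)**2 + 2*I*sqrt(157)) + (43 + 0**2) = (2401*51**2 + 2*I*sqrt(157)) + (43 + 0) = (2401*2601 + 2*I*sqrt(157)) + 43 = (6245001 + 2*I*sqrt(157)) + 43 = 6245044 + 2*I*sqrt(157)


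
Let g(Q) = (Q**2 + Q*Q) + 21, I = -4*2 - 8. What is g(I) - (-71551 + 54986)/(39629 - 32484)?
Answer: 764970/1429 ≈ 535.32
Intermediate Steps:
I = -16 (I = -8 - 8 = -16)
g(Q) = 21 + 2*Q**2 (g(Q) = (Q**2 + Q**2) + 21 = 2*Q**2 + 21 = 21 + 2*Q**2)
g(I) - (-71551 + 54986)/(39629 - 32484) = (21 + 2*(-16)**2) - (-71551 + 54986)/(39629 - 32484) = (21 + 2*256) - (-16565)/7145 = (21 + 512) - (-16565)/7145 = 533 - 1*(-3313/1429) = 533 + 3313/1429 = 764970/1429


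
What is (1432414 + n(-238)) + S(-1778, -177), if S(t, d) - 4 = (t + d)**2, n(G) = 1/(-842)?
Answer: 4424241005/842 ≈ 5.2544e+6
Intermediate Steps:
n(G) = -1/842
S(t, d) = 4 + (d + t)**2 (S(t, d) = 4 + (t + d)**2 = 4 + (d + t)**2)
(1432414 + n(-238)) + S(-1778, -177) = (1432414 - 1/842) + (4 + (-177 - 1778)**2) = 1206092587/842 + (4 + (-1955)**2) = 1206092587/842 + (4 + 3822025) = 1206092587/842 + 3822029 = 4424241005/842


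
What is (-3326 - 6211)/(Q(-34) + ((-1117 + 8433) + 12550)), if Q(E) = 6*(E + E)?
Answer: -3179/6486 ≈ -0.49013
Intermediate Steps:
Q(E) = 12*E (Q(E) = 6*(2*E) = 12*E)
(-3326 - 6211)/(Q(-34) + ((-1117 + 8433) + 12550)) = (-3326 - 6211)/(12*(-34) + ((-1117 + 8433) + 12550)) = -9537/(-408 + (7316 + 12550)) = -9537/(-408 + 19866) = -9537/19458 = -9537*1/19458 = -3179/6486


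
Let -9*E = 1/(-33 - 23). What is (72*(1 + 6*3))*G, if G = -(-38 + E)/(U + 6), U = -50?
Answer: -33079/28 ≈ -1181.4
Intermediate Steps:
E = 1/504 (E = -1/(9*(-33 - 23)) = -1/9/(-56) = -1/9*(-1/56) = 1/504 ≈ 0.0019841)
G = -1741/2016 (G = -(-38 + 1/504)/(-50 + 6) = -(-19151)/(504*(-44)) = -(-19151)*(-1)/(504*44) = -1*1741/2016 = -1741/2016 ≈ -0.86359)
(72*(1 + 6*3))*G = (72*(1 + 6*3))*(-1741/2016) = (72*(1 + 18))*(-1741/2016) = (72*19)*(-1741/2016) = 1368*(-1741/2016) = -33079/28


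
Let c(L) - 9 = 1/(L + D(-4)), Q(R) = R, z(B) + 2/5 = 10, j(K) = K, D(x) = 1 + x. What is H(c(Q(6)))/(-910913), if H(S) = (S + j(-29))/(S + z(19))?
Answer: 295/258699292 ≈ 1.1403e-6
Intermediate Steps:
z(B) = 48/5 (z(B) = -⅖ + 10 = 48/5)
c(L) = 9 + 1/(-3 + L) (c(L) = 9 + 1/(L + (1 - 4)) = 9 + 1/(L - 3) = 9 + 1/(-3 + L))
H(S) = (-29 + S)/(48/5 + S) (H(S) = (S - 29)/(S + 48/5) = (-29 + S)/(48/5 + S))
H(c(Q(6)))/(-910913) = (5*(-29 + (-26 + 9*6)/(-3 + 6))/(48 + 5*((-26 + 9*6)/(-3 + 6))))/(-910913) = (5*(-29 + (-26 + 54)/3)/(48 + 5*((-26 + 54)/3)))*(-1/910913) = (5*(-29 + (⅓)*28)/(48 + 5*((⅓)*28)))*(-1/910913) = (5*(-29 + 28/3)/(48 + 5*(28/3)))*(-1/910913) = (5*(-59/3)/(48 + 140/3))*(-1/910913) = (5*(-59/3)/(284/3))*(-1/910913) = (5*(3/284)*(-59/3))*(-1/910913) = -295/284*(-1/910913) = 295/258699292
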